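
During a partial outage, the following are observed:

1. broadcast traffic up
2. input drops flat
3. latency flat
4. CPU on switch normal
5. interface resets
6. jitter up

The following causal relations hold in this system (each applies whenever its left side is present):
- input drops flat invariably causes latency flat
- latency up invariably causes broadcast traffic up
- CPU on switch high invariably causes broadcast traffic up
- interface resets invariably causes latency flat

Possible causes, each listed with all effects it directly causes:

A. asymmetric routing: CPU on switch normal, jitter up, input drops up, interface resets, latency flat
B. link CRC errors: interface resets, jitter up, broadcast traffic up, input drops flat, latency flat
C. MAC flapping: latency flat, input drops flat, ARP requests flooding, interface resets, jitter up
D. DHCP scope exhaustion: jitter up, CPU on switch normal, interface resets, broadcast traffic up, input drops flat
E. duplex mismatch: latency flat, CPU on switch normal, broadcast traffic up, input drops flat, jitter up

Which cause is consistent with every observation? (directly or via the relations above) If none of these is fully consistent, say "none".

D

Testing each hypothesis:
(A) asymmetric routing — broadcast traffic up miss; input drops flat miss; latency flat match; CPU on switch normal match; interface resets match; jitter up match
(B) link CRC errors — does not account for CPU on switch normal
(C) MAC flapping — does not account for broadcast traffic up, CPU on switch normal
(D) DHCP scope exhaustion — accounts for every observation (latency flat via interface resets → latency flat)
(E) duplex mismatch — broadcast traffic up match; input drops flat match; latency flat match; CPU on switch normal match; interface resets miss; jitter up match
(D) alone accounts for all the evidence.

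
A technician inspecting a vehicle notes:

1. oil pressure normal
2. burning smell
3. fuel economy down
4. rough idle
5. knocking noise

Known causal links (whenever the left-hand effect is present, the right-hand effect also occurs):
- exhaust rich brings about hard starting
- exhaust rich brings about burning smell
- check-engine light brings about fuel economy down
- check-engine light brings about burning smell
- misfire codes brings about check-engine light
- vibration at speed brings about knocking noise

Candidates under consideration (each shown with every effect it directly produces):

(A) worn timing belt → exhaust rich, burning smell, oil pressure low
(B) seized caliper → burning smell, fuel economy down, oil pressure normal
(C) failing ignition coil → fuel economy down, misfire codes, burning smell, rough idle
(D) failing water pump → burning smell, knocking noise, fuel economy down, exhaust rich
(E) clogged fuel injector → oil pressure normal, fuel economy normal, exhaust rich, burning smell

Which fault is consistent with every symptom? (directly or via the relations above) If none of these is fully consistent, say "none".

Checking each candidate against the observations:
(A) worn timing belt — fails on oil pressure normal, fuel economy down, rough idle, knocking noise (predicts oil pressure low, not oil pressure normal)
(B) seized caliper — does not account for rough idle, knocking noise
(C) failing ignition coil — oil pressure normal -; burning smell +; fuel economy down +; rough idle +; knocking noise -
(D) failing water pump — does not account for oil pressure normal, rough idle
(E) clogged fuel injector — oil pressure normal +; burning smell +; fuel economy down -; rough idle -; knocking noise -
No candidate is consistent with all observations.

none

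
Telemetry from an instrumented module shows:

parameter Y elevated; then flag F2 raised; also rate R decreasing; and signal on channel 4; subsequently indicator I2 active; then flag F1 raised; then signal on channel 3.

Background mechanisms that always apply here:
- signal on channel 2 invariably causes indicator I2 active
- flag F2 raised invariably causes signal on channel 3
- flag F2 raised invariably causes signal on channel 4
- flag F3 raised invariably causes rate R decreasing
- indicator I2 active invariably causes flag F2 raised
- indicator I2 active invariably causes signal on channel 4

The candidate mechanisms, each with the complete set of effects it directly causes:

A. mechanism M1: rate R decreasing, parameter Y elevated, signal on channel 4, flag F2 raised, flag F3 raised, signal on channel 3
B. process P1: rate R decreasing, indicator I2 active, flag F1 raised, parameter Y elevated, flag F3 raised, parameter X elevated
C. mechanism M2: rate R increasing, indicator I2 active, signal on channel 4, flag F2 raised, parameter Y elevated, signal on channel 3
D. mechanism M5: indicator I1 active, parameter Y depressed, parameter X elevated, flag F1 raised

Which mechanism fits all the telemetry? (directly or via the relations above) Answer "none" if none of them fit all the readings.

For each candidate, compare predicted effects to what was observed:
(A) mechanism M1 — does not account for indicator I2 active, flag F1 raised
(B) process P1 — accounts for every observation (flag F2 raised through indicator I2 active → flag F2 raised)
(C) mechanism M2 — parameter Y elevated yes; flag F2 raised yes; rate R decreasing NO; signal on channel 4 yes; indicator I2 active yes; flag F1 raised NO; signal on channel 3 yes
(D) mechanism M5 — fails on parameter Y elevated, flag F2 raised, rate R decreasing, signal on channel 4, indicator I2 active, signal on channel 3 (predicts parameter Y depressed, not parameter Y elevated)
Only (B) is consistent with every observation.

B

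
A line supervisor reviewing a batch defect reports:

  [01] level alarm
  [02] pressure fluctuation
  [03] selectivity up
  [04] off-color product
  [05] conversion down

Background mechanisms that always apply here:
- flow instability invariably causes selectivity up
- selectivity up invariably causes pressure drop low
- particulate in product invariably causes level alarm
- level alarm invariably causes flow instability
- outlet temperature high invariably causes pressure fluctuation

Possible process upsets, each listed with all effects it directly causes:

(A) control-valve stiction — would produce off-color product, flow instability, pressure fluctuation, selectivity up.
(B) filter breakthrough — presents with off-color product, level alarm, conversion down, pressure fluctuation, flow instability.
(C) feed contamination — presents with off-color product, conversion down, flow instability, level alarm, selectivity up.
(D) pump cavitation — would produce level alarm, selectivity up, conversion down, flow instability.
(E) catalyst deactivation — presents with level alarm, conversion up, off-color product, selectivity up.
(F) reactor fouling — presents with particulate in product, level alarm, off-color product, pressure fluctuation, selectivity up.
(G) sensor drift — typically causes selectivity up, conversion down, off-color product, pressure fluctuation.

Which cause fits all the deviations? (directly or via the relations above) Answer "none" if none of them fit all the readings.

For each candidate, compare predicted effects to what was observed:
(A) control-valve stiction — does not account for level alarm, conversion down
(B) filter breakthrough — accounts for every observation (selectivity up by flow instability → selectivity up)
(C) feed contamination — level alarm match; pressure fluctuation miss; selectivity up match; off-color product match; conversion down match
(D) pump cavitation — does not account for pressure fluctuation, off-color product
(E) catalyst deactivation — level alarm match; pressure fluctuation miss; selectivity up match; off-color product match; conversion down miss
(F) reactor fouling — level alarm match; pressure fluctuation match; selectivity up match; off-color product match; conversion down miss
(G) sensor drift — level alarm miss; pressure fluctuation match; selectivity up match; off-color product match; conversion down match
(B) is the only candidate with no mismatches.

B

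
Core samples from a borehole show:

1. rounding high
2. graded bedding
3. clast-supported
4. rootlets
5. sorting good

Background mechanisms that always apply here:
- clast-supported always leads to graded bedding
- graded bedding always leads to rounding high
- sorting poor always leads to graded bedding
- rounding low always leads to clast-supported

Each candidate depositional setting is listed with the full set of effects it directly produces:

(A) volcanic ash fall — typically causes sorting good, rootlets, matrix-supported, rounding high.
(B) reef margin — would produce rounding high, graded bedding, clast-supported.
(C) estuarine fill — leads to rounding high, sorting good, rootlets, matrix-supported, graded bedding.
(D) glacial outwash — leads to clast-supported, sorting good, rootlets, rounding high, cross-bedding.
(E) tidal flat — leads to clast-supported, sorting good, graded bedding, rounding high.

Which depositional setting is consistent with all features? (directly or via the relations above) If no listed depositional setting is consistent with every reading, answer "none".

D

Checking each candidate against the observations:
(A) volcanic ash fall — rounding high match; graded bedding miss; clast-supported miss; rootlets match; sorting good match
(B) reef margin — rounding high match; graded bedding match; clast-supported match; rootlets miss; sorting good miss
(C) estuarine fill — fails on clast-supported (predicts matrix-supported, not clast-supported)
(D) glacial outwash — rounding high match; graded bedding match (by clast-supported → graded bedding); clast-supported match; rootlets match; sorting good match
(E) tidal flat — does not account for rootlets
Only (D) is consistent with every observation.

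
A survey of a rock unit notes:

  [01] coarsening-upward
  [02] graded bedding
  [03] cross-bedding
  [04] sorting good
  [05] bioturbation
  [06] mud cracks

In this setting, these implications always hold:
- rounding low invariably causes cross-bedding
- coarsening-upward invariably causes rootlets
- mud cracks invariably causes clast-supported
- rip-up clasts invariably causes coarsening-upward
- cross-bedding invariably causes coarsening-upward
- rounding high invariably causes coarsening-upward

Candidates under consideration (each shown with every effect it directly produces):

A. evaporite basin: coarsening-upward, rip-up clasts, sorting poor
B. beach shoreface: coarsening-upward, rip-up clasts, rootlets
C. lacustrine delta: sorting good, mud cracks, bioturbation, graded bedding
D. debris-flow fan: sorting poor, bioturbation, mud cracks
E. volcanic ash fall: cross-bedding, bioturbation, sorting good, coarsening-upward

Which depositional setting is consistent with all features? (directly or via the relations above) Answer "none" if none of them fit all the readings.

none

Per-candidate check:
(A) evaporite basin — fails on graded bedding, cross-bedding, sorting good, bioturbation, mud cracks (predicts sorting poor, not sorting good)
(B) beach shoreface — does not account for graded bedding, cross-bedding, sorting good, bioturbation, mud cracks
(C) lacustrine delta — coarsening-upward miss; graded bedding match; cross-bedding miss; sorting good match; bioturbation match; mud cracks match
(D) debris-flow fan — coarsening-upward miss; graded bedding miss; cross-bedding miss; sorting good miss; bioturbation match; mud cracks match
(E) volcanic ash fall — coarsening-upward match; graded bedding miss; cross-bedding match; sorting good match; bioturbation match; mud cracks miss
No candidate is consistent with all observations.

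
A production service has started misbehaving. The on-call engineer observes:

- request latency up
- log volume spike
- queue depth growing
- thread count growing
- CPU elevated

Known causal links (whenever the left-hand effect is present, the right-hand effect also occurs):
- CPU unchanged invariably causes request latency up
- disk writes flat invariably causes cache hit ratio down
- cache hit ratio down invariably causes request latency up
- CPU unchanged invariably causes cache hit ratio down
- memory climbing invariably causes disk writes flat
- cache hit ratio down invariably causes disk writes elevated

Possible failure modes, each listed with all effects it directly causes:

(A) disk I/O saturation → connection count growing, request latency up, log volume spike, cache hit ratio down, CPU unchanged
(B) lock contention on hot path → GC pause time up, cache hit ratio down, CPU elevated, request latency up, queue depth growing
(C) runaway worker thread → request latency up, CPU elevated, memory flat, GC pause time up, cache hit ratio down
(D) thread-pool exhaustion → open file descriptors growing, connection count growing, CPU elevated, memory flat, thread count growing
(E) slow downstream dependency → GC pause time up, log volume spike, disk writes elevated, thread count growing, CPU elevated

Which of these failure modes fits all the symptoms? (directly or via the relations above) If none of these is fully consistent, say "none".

none

Testing each hypothesis:
(A) disk I/O saturation — fails on queue depth growing, thread count growing, CPU elevated (predicts CPU unchanged, not CPU elevated)
(B) lock contention on hot path — does not account for log volume spike, thread count growing
(C) runaway worker thread — does not account for log volume spike, queue depth growing, thread count growing
(D) thread-pool exhaustion — request latency up ✗; log volume spike ✗; queue depth growing ✗; thread count growing ✓; CPU elevated ✓
(E) slow downstream dependency — does not account for request latency up, queue depth growing
Every candidate fails on at least one observation.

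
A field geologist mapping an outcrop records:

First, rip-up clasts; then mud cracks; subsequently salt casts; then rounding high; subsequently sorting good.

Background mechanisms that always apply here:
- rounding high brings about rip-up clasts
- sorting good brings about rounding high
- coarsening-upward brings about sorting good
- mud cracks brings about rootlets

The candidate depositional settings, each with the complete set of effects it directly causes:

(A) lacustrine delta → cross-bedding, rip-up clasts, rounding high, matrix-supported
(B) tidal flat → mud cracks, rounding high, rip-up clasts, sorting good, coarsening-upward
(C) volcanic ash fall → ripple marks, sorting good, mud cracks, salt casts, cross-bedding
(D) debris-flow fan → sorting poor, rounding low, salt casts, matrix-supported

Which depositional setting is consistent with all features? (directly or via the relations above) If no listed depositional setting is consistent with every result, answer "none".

Per-candidate check:
(A) lacustrine delta — rip-up clasts yes; mud cracks NO; salt casts NO; rounding high yes; sorting good NO
(B) tidal flat — rip-up clasts yes; mud cracks yes; salt casts NO; rounding high yes; sorting good yes
(C) volcanic ash fall — rip-up clasts yes (by sorting good → rounding high → rip-up clasts); mud cracks yes; salt casts yes; rounding high yes (by sorting good → rounding high); sorting good yes
(D) debris-flow fan — rip-up clasts NO; mud cracks NO; salt casts yes; rounding high NO; sorting good NO
Only (C) is consistent with every observation.

C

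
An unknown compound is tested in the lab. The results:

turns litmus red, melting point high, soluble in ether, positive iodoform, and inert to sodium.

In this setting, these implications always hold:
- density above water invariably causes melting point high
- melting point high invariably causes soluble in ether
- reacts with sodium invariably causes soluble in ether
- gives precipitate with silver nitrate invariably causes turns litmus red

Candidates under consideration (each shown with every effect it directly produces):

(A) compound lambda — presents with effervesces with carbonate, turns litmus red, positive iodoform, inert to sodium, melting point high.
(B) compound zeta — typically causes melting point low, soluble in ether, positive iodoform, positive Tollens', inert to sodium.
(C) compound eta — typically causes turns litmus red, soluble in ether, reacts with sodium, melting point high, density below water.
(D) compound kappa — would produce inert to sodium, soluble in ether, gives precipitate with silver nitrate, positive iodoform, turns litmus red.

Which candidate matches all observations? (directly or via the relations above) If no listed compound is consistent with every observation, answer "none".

A

Checking each candidate against the observations:
(A) compound lambda — accounts for every observation (soluble in ether through melting point high → soluble in ether)
(B) compound zeta — turns litmus red ✗; melting point high ✗; soluble in ether ✓; positive iodoform ✓; inert to sodium ✓
(C) compound eta — fails on positive iodoform, inert to sodium (predicts reacts with sodium, not inert to sodium)
(D) compound kappa — does not account for melting point high
(A) alone accounts for all the evidence.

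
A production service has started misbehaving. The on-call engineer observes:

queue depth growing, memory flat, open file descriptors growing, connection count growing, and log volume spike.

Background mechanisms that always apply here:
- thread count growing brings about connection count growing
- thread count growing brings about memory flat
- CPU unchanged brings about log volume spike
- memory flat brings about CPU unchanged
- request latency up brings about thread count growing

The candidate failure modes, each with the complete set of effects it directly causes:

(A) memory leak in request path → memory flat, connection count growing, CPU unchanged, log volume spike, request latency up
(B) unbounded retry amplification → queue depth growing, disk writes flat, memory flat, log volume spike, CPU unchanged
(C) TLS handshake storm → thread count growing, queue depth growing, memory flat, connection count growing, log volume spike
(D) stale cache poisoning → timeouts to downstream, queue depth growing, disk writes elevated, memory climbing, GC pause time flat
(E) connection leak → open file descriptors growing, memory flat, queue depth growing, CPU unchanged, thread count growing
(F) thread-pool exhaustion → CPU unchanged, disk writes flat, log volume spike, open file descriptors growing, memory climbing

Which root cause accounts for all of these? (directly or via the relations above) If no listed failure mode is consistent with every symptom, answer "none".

Per-candidate check:
(A) memory leak in request path — queue depth growing miss; memory flat match; open file descriptors growing miss; connection count growing match; log volume spike match
(B) unbounded retry amplification — queue depth growing match; memory flat match; open file descriptors growing miss; connection count growing miss; log volume spike match
(C) TLS handshake storm — queue depth growing match; memory flat match; open file descriptors growing miss; connection count growing match; log volume spike match
(D) stale cache poisoning — queue depth growing match; memory flat miss; open file descriptors growing miss; connection count growing miss; log volume spike miss
(E) connection leak — queue depth growing match; memory flat match; open file descriptors growing match; connection count growing match (via thread count growing → connection count growing); log volume spike match (via CPU unchanged → log volume spike)
(F) thread-pool exhaustion — fails on queue depth growing, memory flat, connection count growing (predicts memory climbing, not memory flat)
(E) alone accounts for all the evidence.

E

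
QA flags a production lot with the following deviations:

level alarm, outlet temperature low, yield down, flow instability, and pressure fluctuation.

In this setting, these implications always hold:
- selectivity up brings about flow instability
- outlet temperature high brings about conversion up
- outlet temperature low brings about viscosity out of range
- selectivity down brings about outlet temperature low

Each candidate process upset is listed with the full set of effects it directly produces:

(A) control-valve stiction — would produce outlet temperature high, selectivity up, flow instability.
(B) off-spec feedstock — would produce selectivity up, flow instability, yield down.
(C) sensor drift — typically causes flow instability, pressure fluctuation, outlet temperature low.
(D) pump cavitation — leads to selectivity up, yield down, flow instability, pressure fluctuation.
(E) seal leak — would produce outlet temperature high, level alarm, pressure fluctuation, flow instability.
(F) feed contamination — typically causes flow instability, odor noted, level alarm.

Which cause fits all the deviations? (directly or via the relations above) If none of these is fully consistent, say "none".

Testing each hypothesis:
(A) control-valve stiction — level alarm -; outlet temperature low -; yield down -; flow instability +; pressure fluctuation -
(B) off-spec feedstock — level alarm -; outlet temperature low -; yield down +; flow instability +; pressure fluctuation -
(C) sensor drift — level alarm -; outlet temperature low +; yield down -; flow instability +; pressure fluctuation +
(D) pump cavitation — does not account for level alarm, outlet temperature low
(E) seal leak — level alarm +; outlet temperature low -; yield down -; flow instability +; pressure fluctuation +
(F) feed contamination — level alarm +; outlet temperature low -; yield down -; flow instability +; pressure fluctuation -
None of the listed candidates fits everything.

none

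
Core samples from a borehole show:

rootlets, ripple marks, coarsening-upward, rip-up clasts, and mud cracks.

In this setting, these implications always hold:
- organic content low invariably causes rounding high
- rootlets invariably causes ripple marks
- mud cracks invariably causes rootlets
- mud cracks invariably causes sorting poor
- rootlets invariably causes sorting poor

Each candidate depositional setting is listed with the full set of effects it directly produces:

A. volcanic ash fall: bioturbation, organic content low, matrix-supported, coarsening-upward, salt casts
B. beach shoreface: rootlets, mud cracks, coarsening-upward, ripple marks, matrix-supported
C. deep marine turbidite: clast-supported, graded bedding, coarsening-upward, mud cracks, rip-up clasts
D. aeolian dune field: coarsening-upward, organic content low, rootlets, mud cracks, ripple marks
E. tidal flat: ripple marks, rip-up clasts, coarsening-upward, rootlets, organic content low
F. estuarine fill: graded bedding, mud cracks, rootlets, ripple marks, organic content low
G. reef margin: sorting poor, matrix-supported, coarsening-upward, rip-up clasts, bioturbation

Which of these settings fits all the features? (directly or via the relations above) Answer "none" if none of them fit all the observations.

C

Per-candidate check:
(A) volcanic ash fall — rootlets miss; ripple marks miss; coarsening-upward match; rip-up clasts miss; mud cracks miss
(B) beach shoreface — does not account for rip-up clasts
(C) deep marine turbidite — rootlets match (via mud cracks → rootlets); ripple marks match (via mud cracks → rootlets → ripple marks); coarsening-upward match; rip-up clasts match; mud cracks match
(D) aeolian dune field — rootlets match; ripple marks match; coarsening-upward match; rip-up clasts miss; mud cracks match
(E) tidal flat — rootlets match; ripple marks match; coarsening-upward match; rip-up clasts match; mud cracks miss
(F) estuarine fill — does not account for coarsening-upward, rip-up clasts
(G) reef margin — rootlets miss; ripple marks miss; coarsening-upward match; rip-up clasts match; mud cracks miss
Only (C) is consistent with every observation.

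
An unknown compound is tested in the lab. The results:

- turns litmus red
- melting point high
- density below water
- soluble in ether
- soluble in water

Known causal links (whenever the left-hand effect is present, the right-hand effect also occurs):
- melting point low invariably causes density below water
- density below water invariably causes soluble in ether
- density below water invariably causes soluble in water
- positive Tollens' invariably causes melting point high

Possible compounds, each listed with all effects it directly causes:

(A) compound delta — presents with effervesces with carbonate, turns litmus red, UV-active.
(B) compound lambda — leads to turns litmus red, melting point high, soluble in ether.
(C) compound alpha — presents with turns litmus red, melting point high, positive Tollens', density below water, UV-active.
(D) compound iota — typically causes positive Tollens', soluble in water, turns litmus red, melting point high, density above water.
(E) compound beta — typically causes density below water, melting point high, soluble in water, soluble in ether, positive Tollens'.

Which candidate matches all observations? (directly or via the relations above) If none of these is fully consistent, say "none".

C

Checking each candidate against the observations:
(A) compound delta — turns litmus red match; melting point high miss; density below water miss; soluble in ether miss; soluble in water miss
(B) compound lambda — turns litmus red match; melting point high match; density below water miss; soluble in ether match; soluble in water miss
(C) compound alpha — accounts for every observation (soluble in ether through density below water → soluble in ether)
(D) compound iota — turns litmus red match; melting point high match; density below water miss; soluble in ether miss; soluble in water match
(E) compound beta — does not account for turns litmus red
(C) is the only candidate with no mismatches.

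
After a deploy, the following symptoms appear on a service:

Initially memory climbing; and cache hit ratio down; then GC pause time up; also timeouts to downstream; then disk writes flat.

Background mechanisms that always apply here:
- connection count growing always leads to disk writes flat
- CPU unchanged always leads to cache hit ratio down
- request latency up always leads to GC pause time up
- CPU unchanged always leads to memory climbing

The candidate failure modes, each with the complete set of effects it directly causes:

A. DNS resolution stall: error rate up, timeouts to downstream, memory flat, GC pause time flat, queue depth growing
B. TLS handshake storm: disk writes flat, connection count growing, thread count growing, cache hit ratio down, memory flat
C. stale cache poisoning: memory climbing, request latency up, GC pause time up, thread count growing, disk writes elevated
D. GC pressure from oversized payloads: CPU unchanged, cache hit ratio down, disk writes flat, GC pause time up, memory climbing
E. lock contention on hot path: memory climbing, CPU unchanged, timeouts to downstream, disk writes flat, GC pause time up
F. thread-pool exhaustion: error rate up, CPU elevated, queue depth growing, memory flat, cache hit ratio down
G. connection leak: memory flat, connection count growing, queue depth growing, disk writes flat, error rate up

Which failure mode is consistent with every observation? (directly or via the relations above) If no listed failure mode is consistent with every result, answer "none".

E

For each candidate, compare predicted effects to what was observed:
(A) DNS resolution stall — fails on memory climbing, cache hit ratio down, GC pause time up, disk writes flat (predicts memory flat, not memory climbing; predicts GC pause time flat, not GC pause time up)
(B) TLS handshake storm — memory climbing miss; cache hit ratio down match; GC pause time up miss; timeouts to downstream miss; disk writes flat match
(C) stale cache poisoning — memory climbing match; cache hit ratio down miss; GC pause time up match; timeouts to downstream miss; disk writes flat miss
(D) GC pressure from oversized payloads — does not account for timeouts to downstream
(E) lock contention on hot path — memory climbing match; cache hit ratio down match (through CPU unchanged → cache hit ratio down); GC pause time up match; timeouts to downstream match; disk writes flat match
(F) thread-pool exhaustion — memory climbing miss; cache hit ratio down match; GC pause time up miss; timeouts to downstream miss; disk writes flat miss
(G) connection leak — memory climbing miss; cache hit ratio down miss; GC pause time up miss; timeouts to downstream miss; disk writes flat match
(E) is the only candidate with no mismatches.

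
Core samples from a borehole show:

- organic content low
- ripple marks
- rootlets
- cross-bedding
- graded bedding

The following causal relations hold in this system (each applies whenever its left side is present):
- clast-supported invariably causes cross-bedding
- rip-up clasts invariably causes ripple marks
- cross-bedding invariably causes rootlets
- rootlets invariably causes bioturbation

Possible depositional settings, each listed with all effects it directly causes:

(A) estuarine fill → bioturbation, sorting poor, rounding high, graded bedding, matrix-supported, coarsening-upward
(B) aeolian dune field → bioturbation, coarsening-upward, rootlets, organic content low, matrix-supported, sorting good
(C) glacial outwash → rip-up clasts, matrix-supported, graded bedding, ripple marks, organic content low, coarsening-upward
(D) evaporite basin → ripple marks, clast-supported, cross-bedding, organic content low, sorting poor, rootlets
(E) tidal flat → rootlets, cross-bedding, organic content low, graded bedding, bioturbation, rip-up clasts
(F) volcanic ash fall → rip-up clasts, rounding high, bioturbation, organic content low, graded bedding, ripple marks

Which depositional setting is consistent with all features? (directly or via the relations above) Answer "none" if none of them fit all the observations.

Checking each candidate against the observations:
(A) estuarine fill — organic content low -; ripple marks -; rootlets -; cross-bedding -; graded bedding +
(B) aeolian dune field — organic content low +; ripple marks -; rootlets +; cross-bedding -; graded bedding -
(C) glacial outwash — organic content low +; ripple marks +; rootlets -; cross-bedding -; graded bedding +
(D) evaporite basin — organic content low +; ripple marks +; rootlets +; cross-bedding +; graded bedding -
(E) tidal flat — organic content low +; ripple marks + (through rip-up clasts → ripple marks); rootlets +; cross-bedding +; graded bedding +
(F) volcanic ash fall — does not account for rootlets, cross-bedding
(E) is the only candidate with no mismatches.

E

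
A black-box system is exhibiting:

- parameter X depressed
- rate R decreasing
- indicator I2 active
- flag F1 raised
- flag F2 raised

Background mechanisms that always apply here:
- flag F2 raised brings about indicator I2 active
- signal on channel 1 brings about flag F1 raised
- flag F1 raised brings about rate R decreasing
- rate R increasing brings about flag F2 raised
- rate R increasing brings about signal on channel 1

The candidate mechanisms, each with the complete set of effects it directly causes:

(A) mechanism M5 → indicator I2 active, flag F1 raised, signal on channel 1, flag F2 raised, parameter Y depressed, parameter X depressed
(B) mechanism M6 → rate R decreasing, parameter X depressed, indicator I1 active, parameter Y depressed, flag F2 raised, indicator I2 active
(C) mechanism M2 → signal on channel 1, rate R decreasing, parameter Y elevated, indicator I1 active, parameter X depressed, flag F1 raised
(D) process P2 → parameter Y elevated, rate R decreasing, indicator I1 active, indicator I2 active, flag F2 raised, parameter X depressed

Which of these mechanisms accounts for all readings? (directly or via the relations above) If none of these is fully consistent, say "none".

A

Checking each candidate against the observations:
(A) mechanism M5 — parameter X depressed yes; rate R decreasing yes (via flag F1 raised → rate R decreasing); indicator I2 active yes; flag F1 raised yes; flag F2 raised yes
(B) mechanism M6 — does not account for flag F1 raised
(C) mechanism M2 — parameter X depressed yes; rate R decreasing yes; indicator I2 active NO; flag F1 raised yes; flag F2 raised NO
(D) process P2 — parameter X depressed yes; rate R decreasing yes; indicator I2 active yes; flag F1 raised NO; flag F2 raised yes
Only (A) is consistent with every observation.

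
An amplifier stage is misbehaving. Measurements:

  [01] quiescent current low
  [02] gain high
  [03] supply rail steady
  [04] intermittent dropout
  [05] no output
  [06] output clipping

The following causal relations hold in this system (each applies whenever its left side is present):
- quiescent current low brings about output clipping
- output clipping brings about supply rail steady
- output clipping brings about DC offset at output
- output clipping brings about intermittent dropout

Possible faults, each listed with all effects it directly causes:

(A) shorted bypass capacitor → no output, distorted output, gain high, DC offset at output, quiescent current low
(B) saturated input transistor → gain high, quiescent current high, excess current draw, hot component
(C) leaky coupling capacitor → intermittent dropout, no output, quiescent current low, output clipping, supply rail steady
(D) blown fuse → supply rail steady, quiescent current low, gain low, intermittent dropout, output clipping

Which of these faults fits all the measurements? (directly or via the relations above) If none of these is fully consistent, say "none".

For each candidate, compare predicted effects to what was observed:
(A) shorted bypass capacitor — quiescent current low yes; gain high yes; supply rail steady yes (by quiescent current low → output clipping → supply rail steady); intermittent dropout yes (by quiescent current low → output clipping → intermittent dropout); no output yes; output clipping yes (by quiescent current low → output clipping)
(B) saturated input transistor — fails on quiescent current low, supply rail steady, intermittent dropout, no output, output clipping (predicts quiescent current high, not quiescent current low)
(C) leaky coupling capacitor — quiescent current low yes; gain high NO; supply rail steady yes; intermittent dropout yes; no output yes; output clipping yes
(D) blown fuse — fails on gain high, no output (predicts gain low, not gain high)
(A) is the only candidate with no mismatches.

A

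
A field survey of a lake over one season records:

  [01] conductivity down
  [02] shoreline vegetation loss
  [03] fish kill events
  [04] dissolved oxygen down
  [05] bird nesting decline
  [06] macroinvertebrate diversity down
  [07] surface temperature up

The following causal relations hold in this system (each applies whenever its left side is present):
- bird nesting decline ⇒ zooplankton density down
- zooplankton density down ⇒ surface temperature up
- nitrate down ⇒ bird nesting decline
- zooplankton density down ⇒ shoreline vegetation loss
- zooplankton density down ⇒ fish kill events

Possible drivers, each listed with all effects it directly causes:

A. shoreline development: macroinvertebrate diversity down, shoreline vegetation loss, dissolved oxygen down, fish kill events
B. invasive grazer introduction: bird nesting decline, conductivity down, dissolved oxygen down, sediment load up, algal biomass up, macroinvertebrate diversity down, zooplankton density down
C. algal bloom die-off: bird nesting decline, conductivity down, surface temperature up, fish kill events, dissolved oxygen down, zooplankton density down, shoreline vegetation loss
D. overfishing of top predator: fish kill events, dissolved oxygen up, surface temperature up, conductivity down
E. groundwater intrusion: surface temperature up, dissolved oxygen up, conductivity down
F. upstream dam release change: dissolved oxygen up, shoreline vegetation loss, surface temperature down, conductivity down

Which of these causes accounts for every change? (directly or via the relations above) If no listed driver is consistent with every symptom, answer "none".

B

For each candidate, compare predicted effects to what was observed:
(A) shoreline development — does not account for conductivity down, bird nesting decline, surface temperature up
(B) invasive grazer introduction — accounts for every observation (shoreline vegetation loss via zooplankton density down → shoreline vegetation loss)
(C) algal bloom die-off — conductivity down +; shoreline vegetation loss +; fish kill events +; dissolved oxygen down +; bird nesting decline +; macroinvertebrate diversity down -; surface temperature up +
(D) overfishing of top predator — fails on shoreline vegetation loss, dissolved oxygen down, bird nesting decline, macroinvertebrate diversity down (predicts dissolved oxygen up, not dissolved oxygen down)
(E) groundwater intrusion — conductivity down +; shoreline vegetation loss -; fish kill events -; dissolved oxygen down -; bird nesting decline -; macroinvertebrate diversity down -; surface temperature up +
(F) upstream dam release change — conductivity down +; shoreline vegetation loss +; fish kill events -; dissolved oxygen down -; bird nesting decline -; macroinvertebrate diversity down -; surface temperature up -
(B) alone accounts for all the evidence.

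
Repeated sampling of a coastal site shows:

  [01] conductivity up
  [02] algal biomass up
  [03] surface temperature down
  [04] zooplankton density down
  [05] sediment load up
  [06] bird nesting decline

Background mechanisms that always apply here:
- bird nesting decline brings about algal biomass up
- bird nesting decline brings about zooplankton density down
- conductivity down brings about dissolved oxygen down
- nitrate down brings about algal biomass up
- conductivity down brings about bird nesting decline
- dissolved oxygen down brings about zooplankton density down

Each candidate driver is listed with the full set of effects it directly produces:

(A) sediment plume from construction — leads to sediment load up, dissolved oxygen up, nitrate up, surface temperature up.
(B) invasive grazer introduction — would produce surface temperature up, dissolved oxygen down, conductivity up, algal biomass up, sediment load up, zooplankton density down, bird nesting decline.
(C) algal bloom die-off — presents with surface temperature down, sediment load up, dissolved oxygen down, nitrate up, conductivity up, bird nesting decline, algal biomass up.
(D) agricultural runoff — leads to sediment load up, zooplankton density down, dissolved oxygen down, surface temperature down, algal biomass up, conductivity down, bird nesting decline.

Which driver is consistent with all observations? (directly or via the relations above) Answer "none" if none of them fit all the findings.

C

Per-candidate check:
(A) sediment plume from construction — conductivity up ✗; algal biomass up ✗; surface temperature down ✗; zooplankton density down ✗; sediment load up ✓; bird nesting decline ✗
(B) invasive grazer introduction — fails on surface temperature down (predicts surface temperature up, not surface temperature down)
(C) algal bloom die-off — accounts for every observation (zooplankton density down through bird nesting decline → zooplankton density down)
(D) agricultural runoff — conductivity up ✗; algal biomass up ✓; surface temperature down ✓; zooplankton density down ✓; sediment load up ✓; bird nesting decline ✓
(C) alone accounts for all the evidence.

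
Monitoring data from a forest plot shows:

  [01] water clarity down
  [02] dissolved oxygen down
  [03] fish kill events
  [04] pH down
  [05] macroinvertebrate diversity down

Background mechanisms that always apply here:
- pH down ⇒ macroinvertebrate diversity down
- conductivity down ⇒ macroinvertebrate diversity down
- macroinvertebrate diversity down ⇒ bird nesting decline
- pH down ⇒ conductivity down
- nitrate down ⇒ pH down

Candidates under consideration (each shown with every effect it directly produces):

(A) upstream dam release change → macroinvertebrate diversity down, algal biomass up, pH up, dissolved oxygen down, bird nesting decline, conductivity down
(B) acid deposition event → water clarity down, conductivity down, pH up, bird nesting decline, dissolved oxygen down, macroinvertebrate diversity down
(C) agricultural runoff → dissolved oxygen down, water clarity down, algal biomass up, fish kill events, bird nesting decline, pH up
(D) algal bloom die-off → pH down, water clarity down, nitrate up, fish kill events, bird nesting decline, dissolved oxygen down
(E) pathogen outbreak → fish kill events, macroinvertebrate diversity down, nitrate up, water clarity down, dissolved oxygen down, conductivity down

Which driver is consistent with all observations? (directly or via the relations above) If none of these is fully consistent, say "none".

Per-candidate check:
(A) upstream dam release change — water clarity down ✗; dissolved oxygen down ✓; fish kill events ✗; pH down ✗; macroinvertebrate diversity down ✓
(B) acid deposition event — fails on fish kill events, pH down (predicts pH up, not pH down)
(C) agricultural runoff — water clarity down ✓; dissolved oxygen down ✓; fish kill events ✓; pH down ✗; macroinvertebrate diversity down ✗
(D) algal bloom die-off — water clarity down ✓; dissolved oxygen down ✓; fish kill events ✓; pH down ✓; macroinvertebrate diversity down ✓ (via pH down → macroinvertebrate diversity down)
(E) pathogen outbreak — does not account for pH down
Only (D) is consistent with every observation.

D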